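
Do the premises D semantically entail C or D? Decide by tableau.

Initial set: {T D; F (C or D)}.
F (C or D): α-rule — add F C, F D.
× closes — contains both D and not D.
All 1 branch closes.
Every branch closed, so the premises entail the conclusion.

Yes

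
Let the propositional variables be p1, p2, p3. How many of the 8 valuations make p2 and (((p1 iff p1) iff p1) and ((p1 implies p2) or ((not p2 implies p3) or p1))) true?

Initial set: {(p2 and (((p1 iff p1) iff p1) and ((p1 implies p2) or ((not p2 implies p3) or p1))))}.
(p2 and (((p1 iff p1) iff p1) and ((p1 implies p2) or ((not p2 implies p3) or p1)))): α-rule — add p2, (((p1 iff p1) iff p1) and ((p1 implies p2) or ((not p2 implies p3) or p1))).
(((p1 iff p1) iff p1) and ((p1 implies p2) or ((not p2 implies p3) or p1))): α-rule — add ((p1 iff p1) iff p1), ((p1 implies p2) or ((not p2 implies p3) or p1)).
((p1 iff p1) iff p1): β-rule — branch into (p1 iff p1), p1  //  not (p1 iff p1), not p1.
  branch 1 (add (p1 iff p1), p1):
    ((p1 implies p2) or ((not p2 implies p3) or p1)): β-rule — branch into (p1 implies p2)  //  ((not p2 implies p3) or p1).
      branch 1.1 (add (p1 implies p2)):
        (p1 iff p1): β-rule — branch into p1, p1  //  not p1, not p1.
          branch 1.1.1 (add p1, p1):
            (p1 implies p2): β-rule — branch into not p1  //  p2.
              branch 1.1.1.1 (add not p1):
                × closes — contains both p1 and not p1.
              branch 1.1.1.2 (add p2):
                ○ open, literals {p1=true, p2=true}.
          branch 1.1.2 (add not p1, not p1):
            × closes — contains both p1 and not p1.
      branch 1.2 (add ((not p2 implies p3) or p1)):
        (p1 iff p1): β-rule — branch into p1, p1  //  not p1, not p1.
          branch 1.2.1 (add p1, p1):
            ((not p2 implies p3) or p1): β-rule — branch into (not p2 implies p3)  //  p1.
              branch 1.2.1.1 (add (not p2 implies p3)):
                (not p2 implies p3): β-rule — branch into not not p2  //  p3.
                  branch 1.2.1.1.1 (add not not p2):
                    ○ open, literals {p1=true, p2=true}.
                  branch 1.2.1.1.2 (add p3):
                    ○ open, literals {p1=true, p2=true, p3=true}.
              branch 1.2.1.2 (add p1):
                ○ open, literals {p1=true, p2=true}.
          branch 1.2.2 (add not p1, not p1):
            × closes — contains both p1 and not p1.
  branch 2 (add not (p1 iff p1), not p1):
    ((p1 implies p2) or ((not p2 implies p3) or p1)): β-rule — branch into (p1 implies p2)  //  ((not p2 implies p3) or p1).
      branch 2.1 (add (p1 implies p2)):
        not (p1 iff p1): β-rule — branch into p1, not p1  //  not p1, p1.
          branch 2.1.1 (add p1, not p1):
            × closes — contains both p1 and not p1.
          branch 2.1.2 (add not p1, p1):
            × closes — contains both p1 and not p1.
      branch 2.2 (add ((not p2 implies p3) or p1)):
        not (p1 iff p1): β-rule — branch into p1, not p1  //  not p1, p1.
          branch 2.2.1 (add p1, not p1):
            × closes — contains both p1 and not p1.
          branch 2.2.2 (add not p1, p1):
            × closes — contains both p1 and not p1.
7 branches closed, 4 open.
Each open branch fixes some atoms; the unmentioned ones are free. Counting distinct full assignments: branch {p1=true, p2=true} (p3) contributes 2 new; branch {p1=true, p2=true} (p3) contributes 0 new; branch {p1=true, p2=true, p3=true} (none free) contributes 0 new; branch {p1=true, p2=true} (p3) contributes 0 new. Total: 2.

2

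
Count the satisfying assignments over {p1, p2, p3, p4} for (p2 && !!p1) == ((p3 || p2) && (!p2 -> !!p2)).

12

Initial set: {T ((p2 && !!p1) == ((p3 || p2) && (!p2 -> !!p2)))}.
T ((p2 && !!p1) == ((p3 || p2) && (!p2 -> !!p2))): β-rule — branch into T (p2 && !!p1), T ((p3 || p2) && (!p2 -> !!p2))  //  F (p2 && !!p1), F ((p3 || p2) && (!p2 -> !!p2)).
  branch 1 (add T (p2 && !!p1), T ((p3 || p2) && (!p2 -> !!p2))):
    T (p2 && !!p1): α-rule — add T p2, T !!p1.
    T ((p3 || p2) && (!p2 -> !!p2)): α-rule — add T (p3 || p2), T (!p2 -> !!p2).
    T !!p1: drop double negation, giving T p1.
    T (p3 || p2): β-rule — branch into T p3  //  T p2.
      branch 1.1 (add T p3):
        T (!p2 -> !!p2): β-rule — branch into F !p2  //  T !!p2.
          branch 1.1.1 (add F !p2):
            ○ open, literals {p1=1, p2=1, p3=1}.
          branch 1.1.2 (add T !!p2):
            T !!p2: drop double negation, giving T p2.
            ○ open, literals {p1=1, p2=1, p3=1}.
      branch 1.2 (add T p2):
        T (!p2 -> !!p2): β-rule — branch into F !p2  //  T !!p2.
          branch 1.2.1 (add F !p2):
            ○ open, literals {p1=1, p2=1}.
          branch 1.2.2 (add T !!p2):
            T !!p2: drop double negation, giving T p2.
            ○ open, literals {p1=1, p2=1}.
  branch 2 (add F (p2 && !!p1), F ((p3 || p2) && (!p2 -> !!p2))):
    F (p2 && !!p1): β-rule — branch into F p2  //  F !!p1.
      branch 2.1 (add F p2):
        F ((p3 || p2) && (!p2 -> !!p2)): β-rule — branch into F (p3 || p2)  //  F (!p2 -> !!p2).
          branch 2.1.1 (add F (p3 || p2)):
            F (p3 || p2): α-rule — add F p3, F p2.
            ○ open, literals {p2=0, p3=0}.
          branch 2.1.2 (add F (!p2 -> !!p2)):
            F (!p2 -> !!p2): α-rule — add T !p2, F !!p2.
            F !!p2: drop double negation, giving F p2.
            ○ open, literals {p2=0}.
      branch 2.2 (add F !!p1):
        F !!p1: drop double negation, giving F p1.
        F ((p3 || p2) && (!p2 -> !!p2)): β-rule — branch into F (p3 || p2)  //  F (!p2 -> !!p2).
          branch 2.2.1 (add F (p3 || p2)):
            F (p3 || p2): α-rule — add F p3, F p2.
            ○ open, literals {p1=0, p2=0, p3=0}.
          branch 2.2.2 (add F (!p2 -> !!p2)):
            F (!p2 -> !!p2): α-rule — add T !p2, F !!p2.
            F !!p2: drop double negation, giving F p2.
            ○ open, literals {p1=0, p2=0}.
0 branches closed, 8 open.
Each open branch fixes some atoms; the unmentioned ones are free. Counting distinct full assignments: branch {p1=1, p2=1, p3=1} (p4) contributes 2 new; branch {p1=1, p2=1, p3=1} (p4) contributes 0 new; branch {p1=1, p2=1} (p3, p4) contributes 2 new; branch {p1=1, p2=1} (p3, p4) contributes 0 new; branch {p2=0, p3=0} (p1, p4) contributes 4 new; branch {p2=0} (p1, p3, p4) contributes 4 new; branch {p1=0, p2=0, p3=0} (p4) contributes 0 new; branch {p1=0, p2=0} (p3, p4) contributes 0 new. Total: 12.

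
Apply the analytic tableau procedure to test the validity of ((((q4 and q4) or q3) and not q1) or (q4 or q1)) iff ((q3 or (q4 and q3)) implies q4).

Not valid

Assume the negation and expand:
Initial set: {not (((((q4 and q4) or q3) and not q1) or (q4 or q1)) iff ((q3 or (q4 and q3)) implies q4))}.
not (((((q4 and q4) or q3) and not q1) or (q4 or q1)) iff ((q3 or (q4 and q3)) implies q4)): β-rule — branch into ((((q4 and q4) or q3) and not q1) or (q4 or q1)), not ((q3 or (q4 and q3)) implies q4)  //  not ((((q4 and q4) or q3) and not q1) or (q4 or q1)), ((q3 or (q4 and q3)) implies q4).
  branch 1 (add ((((q4 and q4) or q3) and not q1) or (q4 or q1)), not ((q3 or (q4 and q3)) implies q4)):
    not ((q3 or (q4 and q3)) implies q4): α-rule — add (q3 or (q4 and q3)), not q4.
    ((((q4 and q4) or q3) and not q1) or (q4 or q1)): β-rule — branch into (((q4 and q4) or q3) and not q1)  //  (q4 or q1).
      branch 1.1 (add (((q4 and q4) or q3) and not q1)):
        (((q4 and q4) or q3) and not q1): α-rule — add ((q4 and q4) or q3), not q1.
        (q3 or (q4 and q3)): β-rule — branch into q3  //  (q4 and q3).
          branch 1.1.1 (add q3):
            ((q4 and q4) or q3): β-rule — branch into (q4 and q4)  //  q3.
              branch 1.1.1.1 (add (q4 and q4)):
                (q4 and q4): α-rule — add q4, q4.
                × closes — contains both q4 and not q4.
              branch 1.1.1.2 (add q3):
                ○ open, literals {q1=0, q3=1, q4=0}.
          branch 1.1.2 (add (q4 and q3)):
            (q4 and q3): α-rule — add q4, q3.
            × closes — contains both q4 and not q4.
      branch 1.2 (add (q4 or q1)):
        (q3 or (q4 and q3)): β-rule — branch into q3  //  (q4 and q3).
          branch 1.2.1 (add q3):
            (q4 or q1): β-rule — branch into q4  //  q1.
              branch 1.2.1.1 (add q4):
                × closes — contains both q4 and not q4.
              branch 1.2.1.2 (add q1):
                ○ open, literals {q1=1, q3=1, q4=0}.
          branch 1.2.2 (add (q4 and q3)):
            (q4 and q3): α-rule — add q4, q3.
            × closes — contains both q4 and not q4.
  branch 2 (add not ((((q4 and q4) or q3) and not q1) or (q4 or q1)), ((q3 or (q4 and q3)) implies q4)):
    not ((((q4 and q4) or q3) and not q1) or (q4 or q1)): α-rule — add not (((q4 and q4) or q3) and not q1), not (q4 or q1).
    not (q4 or q1): α-rule — add not q4, not q1.
    ((q3 or (q4 and q3)) implies q4): β-rule — branch into not (q3 or (q4 and q3))  //  q4.
      branch 2.1 (add not (q3 or (q4 and q3))):
        not (q3 or (q4 and q3)): α-rule — add not q3, not (q4 and q3).
        not (((q4 and q4) or q3) and not q1): β-rule — branch into not ((q4 and q4) or q3)  //  not not q1.
          branch 2.1.1 (add not ((q4 and q4) or q3)):
            not ((q4 and q4) or q3): α-rule — add not (q4 and q4), not q3.
            not (q4 and q3): β-rule — branch into not q4  //  not q3.
              branch 2.1.1.1 (add not q4):
                not (q4 and q4): β-rule — branch into not q4  //  not q4.
                  branch 2.1.1.1.1 (add not q4):
                    ○ open, literals {q1=0, q3=0, q4=0}.
                  branch 2.1.1.1.2 (add not q4):
                    ○ open, literals {q1=0, q3=0, q4=0}.
              branch 2.1.1.2 (add not q3):
                not (q4 and q4): β-rule — branch into not q4  //  not q4.
                  branch 2.1.1.2.1 (add not q4):
                    ○ open, literals {q1=0, q3=0, q4=0}.
                  branch 2.1.1.2.2 (add not q4):
                    ○ open, literals {q1=0, q3=0, q4=0}.
          branch 2.1.2 (add not not q1):
            × closes — contains both q1 and not q1.
      branch 2.2 (add q4):
        × closes — contains both q4 and not q4.
6 branches closed, 6 open.
An open branch gives a countermodel: q1=0, q3=1, q4=0 (unmentioned atoms arbitrary); under it the original formula is false.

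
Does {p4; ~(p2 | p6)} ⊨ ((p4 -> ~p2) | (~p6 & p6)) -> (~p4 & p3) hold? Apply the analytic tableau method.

No

Initial set: {p4; ~(p2 | p6); ~(((p4 -> ~p2) | (~p6 & p6)) -> (~p4 & p3))}.
~(p2 | p6): α-rule — add ~p2, ~p6.
~(((p4 -> ~p2) | (~p6 & p6)) -> (~p4 & p3)): α-rule — add ((p4 -> ~p2) | (~p6 & p6)), ~(~p4 & p3).
((p4 -> ~p2) | (~p6 & p6)): β-rule — branch into (p4 -> ~p2)  //  (~p6 & p6).
  branch 1 (add (p4 -> ~p2)):
    ~(~p4 & p3): β-rule — branch into ~~p4  //  ~p3.
      branch 1.1 (add ~~p4):
        (p4 -> ~p2): β-rule — branch into ~p4  //  ~p2.
          branch 1.1.1 (add ~p4):
            × closes — contains both p4 and ~p4.
          branch 1.1.2 (add ~p2):
            ○ open, literals {p2=0, p4=1, p6=0}.
      branch 1.2 (add ~p3):
        (p4 -> ~p2): β-rule — branch into ~p4  //  ~p2.
          branch 1.2.1 (add ~p4):
            × closes — contains both p4 and ~p4.
          branch 1.2.2 (add ~p2):
            ○ open, literals {p2=0, p3=0, p4=1, p6=0}.
  branch 2 (add (~p6 & p6)):
    (~p6 & p6): α-rule — add ~p6, p6.
    × closes — contains both p6 and ~p6.
3 branches closed, 2 open.
An open branch gives a countermodel: p2=0, p4=1, p6=0 (unmentioned atoms arbitrary); the premises hold there but the conclusion fails.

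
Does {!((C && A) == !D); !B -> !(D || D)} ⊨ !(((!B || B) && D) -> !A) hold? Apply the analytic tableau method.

Initial set: {!((C && A) == !D); (!B -> !(D || D)); !!(((!B || B) && D) -> !A)}.
!((C && A) == !D): β-rule — branch into (C && A), !!D  //  !(C && A), !D.
  branch 1 (add (C && A), !!D):
    (C && A): α-rule — add C, A.
    (!B -> !(D || D)): β-rule — branch into !!B  //  !(D || D).
      branch 1.1 (add !!B):
        !!(((!B || B) && D) -> !A): β-rule — branch into !((!B || B) && D)  //  !A.
          branch 1.1.1 (add !((!B || B) && D)):
            !((!B || B) && D): β-rule — branch into !(!B || B)  //  !D.
              branch 1.1.1.1 (add !(!B || B)):
                !(!B || B): α-rule — add !!B, !B.
                × closes — contains both B and !B.
              branch 1.1.1.2 (add !D):
                × closes — contains both D and !D.
          branch 1.1.2 (add !A):
            × closes — contains both A and !A.
      branch 1.2 (add !(D || D)):
        !(D || D): α-rule — add !D, !D.
        × closes — contains both D and !D.
  branch 2 (add !(C && A), !D):
    (!B -> !(D || D)): β-rule — branch into !!B  //  !(D || D).
      branch 2.1 (add !!B):
        !!(((!B || B) && D) -> !A): β-rule — branch into !((!B || B) && D)  //  !A.
          branch 2.1.1 (add !((!B || B) && D)):
            !(C && A): β-rule — branch into !C  //  !A.
              branch 2.1.1.1 (add !C):
                !((!B || B) && D): β-rule — branch into !(!B || B)  //  !D.
                  branch 2.1.1.1.1 (add !(!B || B)):
                    !(!B || B): α-rule — add !!B, !B.
                    × closes — contains both B and !B.
                  branch 2.1.1.1.2 (add !D):
                    ○ open, literals {B=T, C=F, D=F}.
              branch 2.1.1.2 (add !A):
                !((!B || B) && D): β-rule — branch into !(!B || B)  //  !D.
                  branch 2.1.1.2.1 (add !(!B || B)):
                    !(!B || B): α-rule — add !!B, !B.
                    × closes — contains both B and !B.
                  branch 2.1.1.2.2 (add !D):
                    ○ open, literals {A=F, B=T, D=F}.
          branch 2.1.2 (add !A):
            !(C && A): β-rule — branch into !C  //  !A.
              branch 2.1.2.1 (add !C):
                ○ open, literals {A=F, B=T, C=F, D=F}.
              branch 2.1.2.2 (add !A):
                ○ open, literals {A=F, B=T, D=F}.
      branch 2.2 (add !(D || D)):
        !(D || D): α-rule — add !D, !D.
        !!(((!B || B) && D) -> !A): β-rule — branch into !((!B || B) && D)  //  !A.
          branch 2.2.1 (add !((!B || B) && D)):
            !(C && A): β-rule — branch into !C  //  !A.
              branch 2.2.1.1 (add !C):
                !((!B || B) && D): β-rule — branch into !(!B || B)  //  !D.
                  branch 2.2.1.1.1 (add !(!B || B)):
                    !(!B || B): α-rule — add !!B, !B.
                    × closes — contains both B and !B.
                  branch 2.2.1.1.2 (add !D):
                    ○ open, literals {C=F, D=F}.
              branch 2.2.1.2 (add !A):
                !((!B || B) && D): β-rule — branch into !(!B || B)  //  !D.
                  branch 2.2.1.2.1 (add !(!B || B)):
                    !(!B || B): α-rule — add !!B, !B.
                    × closes — contains both B and !B.
                  branch 2.2.1.2.2 (add !D):
                    ○ open, literals {A=F, D=F}.
          branch 2.2.2 (add !A):
            !(C && A): β-rule — branch into !C  //  !A.
              branch 2.2.2.1 (add !C):
                ○ open, literals {A=F, C=F, D=F}.
              branch 2.2.2.2 (add !A):
                ○ open, literals {A=F, D=F}.
8 branches closed, 8 open.
An open branch gives a countermodel: B=T, C=F, D=F (unmentioned atoms arbitrary); the premises hold there but the conclusion fails.

No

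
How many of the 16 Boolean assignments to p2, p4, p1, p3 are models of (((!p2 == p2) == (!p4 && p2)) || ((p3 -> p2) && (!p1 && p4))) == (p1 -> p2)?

8

Initial set: {T ((((!p2 == p2) == (!p4 && p2)) || ((p3 -> p2) && (!p1 && p4))) == (p1 -> p2))}.
T ((((!p2 == p2) == (!p4 && p2)) || ((p3 -> p2) && (!p1 && p4))) == (p1 -> p2)): β-rule — branch into T (((!p2 == p2) == (!p4 && p2)) || ((p3 -> p2) && (!p1 && p4))), T (p1 -> p2)  //  F (((!p2 == p2) == (!p4 && p2)) || ((p3 -> p2) && (!p1 && p4))), F (p1 -> p2).
  branch 1 (add T (((!p2 == p2) == (!p4 && p2)) || ((p3 -> p2) && (!p1 && p4))), T (p1 -> p2)):
    T (((!p2 == p2) == (!p4 && p2)) || ((p3 -> p2) && (!p1 && p4))): β-rule — branch into T ((!p2 == p2) == (!p4 && p2))  //  T ((p3 -> p2) && (!p1 && p4)).
      branch 1.1 (add T ((!p2 == p2) == (!p4 && p2))):
        T (p1 -> p2): β-rule — branch into F p1  //  T p2.
          branch 1.1.1 (add F p1):
            T ((!p2 == p2) == (!p4 && p2)): β-rule — branch into T (!p2 == p2), T (!p4 && p2)  //  F (!p2 == p2), F (!p4 && p2).
              branch 1.1.1.1 (add T (!p2 == p2), T (!p4 && p2)):
                T (!p4 && p2): α-rule — add T !p4, T p2.
                T (!p2 == p2): β-rule — branch into T !p2, T p2  //  F !p2, F p2.
                  branch 1.1.1.1.1 (add T !p2, T p2):
                    × closes — contains both p2 and !p2.
                  branch 1.1.1.1.2 (add F !p2, F p2):
                    × closes — contains both p2 and !p2.
              branch 1.1.1.2 (add F (!p2 == p2), F (!p4 && p2)):
                F (!p2 == p2): β-rule — branch into T !p2, F p2  //  F !p2, T p2.
                  branch 1.1.1.2.1 (add T !p2, F p2):
                    F (!p4 && p2): β-rule — branch into F !p4  //  F p2.
                      branch 1.1.1.2.1.1 (add F !p4):
                        ○ open, literals {p1=0, p2=0, p4=1}.
                      branch 1.1.1.2.1.2 (add F p2):
                        ○ open, literals {p1=0, p2=0}.
                  branch 1.1.1.2.2 (add F !p2, T p2):
                    F (!p4 && p2): β-rule — branch into F !p4  //  F p2.
                      branch 1.1.1.2.2.1 (add F !p4):
                        ○ open, literals {p1=0, p2=1, p4=1}.
                      branch 1.1.1.2.2.2 (add F p2):
                        × closes — contains both p2 and !p2.
          branch 1.1.2 (add T p2):
            T ((!p2 == p2) == (!p4 && p2)): β-rule — branch into T (!p2 == p2), T (!p4 && p2)  //  F (!p2 == p2), F (!p4 && p2).
              branch 1.1.2.1 (add T (!p2 == p2), T (!p4 && p2)):
                T (!p4 && p2): α-rule — add T !p4, T p2.
                T (!p2 == p2): β-rule — branch into T !p2, T p2  //  F !p2, F p2.
                  branch 1.1.2.1.1 (add T !p2, T p2):
                    × closes — contains both p2 and !p2.
                  branch 1.1.2.1.2 (add F !p2, F p2):
                    × closes — contains both p2 and !p2.
              branch 1.1.2.2 (add F (!p2 == p2), F (!p4 && p2)):
                F (!p2 == p2): β-rule — branch into T !p2, F p2  //  F !p2, T p2.
                  branch 1.1.2.2.1 (add T !p2, F p2):
                    × closes — contains both p2 and !p2.
                  branch 1.1.2.2.2 (add F !p2, T p2):
                    F (!p4 && p2): β-rule — branch into F !p4  //  F p2.
                      branch 1.1.2.2.2.1 (add F !p4):
                        ○ open, literals {p2=1, p4=1}.
                      branch 1.1.2.2.2.2 (add F p2):
                        × closes — contains both p2 and !p2.
      branch 1.2 (add T ((p3 -> p2) && (!p1 && p4))):
        T ((p3 -> p2) && (!p1 && p4)): α-rule — add T (p3 -> p2), T (!p1 && p4).
        T (!p1 && p4): α-rule — add T !p1, T p4.
        T (p1 -> p2): β-rule — branch into F p1  //  T p2.
          branch 1.2.1 (add F p1):
            T (p3 -> p2): β-rule — branch into F p3  //  T p2.
              branch 1.2.1.1 (add F p3):
                ○ open, literals {p1=0, p3=0, p4=1}.
              branch 1.2.1.2 (add T p2):
                ○ open, literals {p1=0, p2=1, p4=1}.
          branch 1.2.2 (add T p2):
            T (p3 -> p2): β-rule — branch into F p3  //  T p2.
              branch 1.2.2.1 (add F p3):
                ○ open, literals {p1=0, p2=1, p3=0, p4=1}.
              branch 1.2.2.2 (add T p2):
                ○ open, literals {p1=0, p2=1, p4=1}.
  branch 2 (add F (((!p2 == p2) == (!p4 && p2)) || ((p3 -> p2) && (!p1 && p4))), F (p1 -> p2)):
    F (((!p2 == p2) == (!p4 && p2)) || ((p3 -> p2) && (!p1 && p4))): α-rule — add F ((!p2 == p2) == (!p4 && p2)), F ((p3 -> p2) && (!p1 && p4)).
    F (p1 -> p2): α-rule — add T p1, F p2.
    F ((!p2 == p2) == (!p4 && p2)): β-rule — branch into T (!p2 == p2), F (!p4 && p2)  //  F (!p2 == p2), T (!p4 && p2).
      branch 2.1 (add T (!p2 == p2), F (!p4 && p2)):
        F ((p3 -> p2) && (!p1 && p4)): β-rule — branch into F (p3 -> p2)  //  F (!p1 && p4).
          branch 2.1.1 (add F (p3 -> p2)):
            F (p3 -> p2): α-rule — add T p3, F p2.
            T (!p2 == p2): β-rule — branch into T !p2, T p2  //  F !p2, F p2.
              branch 2.1.1.1 (add T !p2, T p2):
                × closes — contains both p2 and !p2.
              branch 2.1.1.2 (add F !p2, F p2):
                × closes — contains both p2 and !p2.
          branch 2.1.2 (add F (!p1 && p4)):
            T (!p2 == p2): β-rule — branch into T !p2, T p2  //  F !p2, F p2.
              branch 2.1.2.1 (add T !p2, T p2):
                × closes — contains both p2 and !p2.
              branch 2.1.2.2 (add F !p2, F p2):
                × closes — contains both p2 and !p2.
      branch 2.2 (add F (!p2 == p2), T (!p4 && p2)):
        T (!p4 && p2): α-rule — add T !p4, T p2.
        × closes — contains both p2 and !p2.
12 branches closed, 8 open.
Each open branch fixes some atoms; the unmentioned ones are free. Counting distinct full assignments: branch {p1=0, p2=0, p4=1} (p3) contributes 2 new; branch {p1=0, p2=0} (p4, p3) contributes 2 new; branch {p1=0, p2=1, p4=1} (p3) contributes 2 new; branch {p2=1, p4=1} (p1, p3) contributes 2 new; branch {p1=0, p3=0, p4=1} (p2) contributes 0 new; branch {p1=0, p2=1, p4=1} (p3) contributes 0 new; branch {p1=0, p2=1, p3=0, p4=1} (none free) contributes 0 new; branch {p1=0, p2=1, p4=1} (p3) contributes 0 new. Total: 8.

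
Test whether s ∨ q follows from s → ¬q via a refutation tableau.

No

Initial set: {(s → ¬q); ¬(s ∨ q)}.
¬(s ∨ q): α-rule — add ¬s, ¬q.
(s → ¬q): β-rule — branch into ¬s  //  ¬q.
  branch 1 (add ¬s):
    ○ open, literals {q=false, s=false}.
  branch 2 (add ¬q):
    ○ open, literals {q=false, s=false}.
0 branches closed, 2 open.
An open branch gives a countermodel: q=false, s=false (unmentioned atoms arbitrary); the premises hold there but the conclusion fails.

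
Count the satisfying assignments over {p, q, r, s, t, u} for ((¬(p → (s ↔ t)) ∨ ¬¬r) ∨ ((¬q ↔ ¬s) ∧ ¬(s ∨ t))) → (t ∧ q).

30

Initial set: {(((¬(p → (s ↔ t)) ∨ ¬¬r) ∨ ((¬q ↔ ¬s) ∧ ¬(s ∨ t))) → (t ∧ q))}.
(((¬(p → (s ↔ t)) ∨ ¬¬r) ∨ ((¬q ↔ ¬s) ∧ ¬(s ∨ t))) → (t ∧ q)): β-rule — branch into ¬((¬(p → (s ↔ t)) ∨ ¬¬r) ∨ ((¬q ↔ ¬s) ∧ ¬(s ∨ t)))  //  (t ∧ q).
  branch 1 (add ¬((¬(p → (s ↔ t)) ∨ ¬¬r) ∨ ((¬q ↔ ¬s) ∧ ¬(s ∨ t)))):
    ¬((¬(p → (s ↔ t)) ∨ ¬¬r) ∨ ((¬q ↔ ¬s) ∧ ¬(s ∨ t))): α-rule — add ¬(¬(p → (s ↔ t)) ∨ ¬¬r), ¬((¬q ↔ ¬s) ∧ ¬(s ∨ t)).
    ¬(¬(p → (s ↔ t)) ∨ ¬¬r): α-rule — add ¬¬(p → (s ↔ t)), ¬¬¬r.
    ¬¬¬r: drop double negation, giving ¬r.
    ¬((¬q ↔ ¬s) ∧ ¬(s ∨ t)): β-rule — branch into ¬(¬q ↔ ¬s)  //  ¬¬(s ∨ t).
      branch 1.1 (add ¬(¬q ↔ ¬s)):
        ¬¬(p → (s ↔ t)): β-rule — branch into ¬p  //  (s ↔ t).
          branch 1.1.1 (add ¬p):
            ¬(¬q ↔ ¬s): β-rule — branch into ¬q, ¬¬s  //  ¬¬q, ¬s.
              branch 1.1.1.1 (add ¬q, ¬¬s):
                ○ open, literals {p=false, q=false, r=false, s=true}.
              branch 1.1.1.2 (add ¬¬q, ¬s):
                ○ open, literals {p=false, q=true, r=false, s=false}.
          branch 1.1.2 (add (s ↔ t)):
            ¬(¬q ↔ ¬s): β-rule — branch into ¬q, ¬¬s  //  ¬¬q, ¬s.
              branch 1.1.2.1 (add ¬q, ¬¬s):
                (s ↔ t): β-rule — branch into s, t  //  ¬s, ¬t.
                  branch 1.1.2.1.1 (add s, t):
                    ○ open, literals {q=false, r=false, s=true, t=true}.
                  branch 1.1.2.1.2 (add ¬s, ¬t):
                    × closes — contains both s and ¬s.
              branch 1.1.2.2 (add ¬¬q, ¬s):
                (s ↔ t): β-rule — branch into s, t  //  ¬s, ¬t.
                  branch 1.1.2.2.1 (add s, t):
                    × closes — contains both s and ¬s.
                  branch 1.1.2.2.2 (add ¬s, ¬t):
                    ○ open, literals {q=true, r=false, s=false, t=false}.
      branch 1.2 (add ¬¬(s ∨ t)):
        ¬¬(p → (s ↔ t)): β-rule — branch into ¬p  //  (s ↔ t).
          branch 1.2.1 (add ¬p):
            ¬¬(s ∨ t): β-rule — branch into s  //  t.
              branch 1.2.1.1 (add s):
                ○ open, literals {p=false, r=false, s=true}.
              branch 1.2.1.2 (add t):
                ○ open, literals {p=false, r=false, t=true}.
          branch 1.2.2 (add (s ↔ t)):
            ¬¬(s ∨ t): β-rule — branch into s  //  t.
              branch 1.2.2.1 (add s):
                (s ↔ t): β-rule — branch into s, t  //  ¬s, ¬t.
                  branch 1.2.2.1.1 (add s, t):
                    ○ open, literals {r=false, s=true, t=true}.
                  branch 1.2.2.1.2 (add ¬s, ¬t):
                    × closes — contains both s and ¬s.
              branch 1.2.2.2 (add t):
                (s ↔ t): β-rule — branch into s, t  //  ¬s, ¬t.
                  branch 1.2.2.2.1 (add s, t):
                    ○ open, literals {r=false, s=true, t=true}.
                  branch 1.2.2.2.2 (add ¬s, ¬t):
                    × closes — contains both t and ¬t.
  branch 2 (add (t ∧ q)):
    (t ∧ q): α-rule — add t, q.
    ○ open, literals {q=true, t=true}.
4 branches closed, 9 open.
Each open branch fixes some atoms; the unmentioned ones are free. Counting distinct full assignments: branch {p=false, q=false, r=false, s=true} (t, u) contributes 4 new; branch {p=false, q=true, r=false, s=false} (t, u) contributes 4 new; branch {q=false, r=false, s=true, t=true} (p, u) contributes 2 new; branch {q=true, r=false, s=false, t=false} (p, u) contributes 2 new; branch {p=false, r=false, s=true} (q, t, u) contributes 4 new; branch {p=false, r=false, t=true} (q, s, u) contributes 2 new; branch {r=false, s=true, t=true} (p, q, u) contributes 2 new; branch {r=false, s=true, t=true} (p, q, u) contributes 0 new; branch {q=true, t=true} (p, r, s, u) contributes 10 new. Total: 30.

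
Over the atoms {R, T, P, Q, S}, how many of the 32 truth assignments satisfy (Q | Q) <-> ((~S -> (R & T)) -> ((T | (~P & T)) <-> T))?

Initial set: {((Q | Q) <-> ((~S -> (R & T)) -> ((T | (~P & T)) <-> T)))}.
((Q | Q) <-> ((~S -> (R & T)) -> ((T | (~P & T)) <-> T))): β-rule — branch into (Q | Q), ((~S -> (R & T)) -> ((T | (~P & T)) <-> T))  //  ~(Q | Q), ~((~S -> (R & T)) -> ((T | (~P & T)) <-> T)).
  branch 1 (add (Q | Q), ((~S -> (R & T)) -> ((T | (~P & T)) <-> T))):
    (Q | Q): β-rule — branch into Q  //  Q.
      branch 1.1 (add Q):
        ((~S -> (R & T)) -> ((T | (~P & T)) <-> T)): β-rule — branch into ~(~S -> (R & T))  //  ((T | (~P & T)) <-> T).
          branch 1.1.1 (add ~(~S -> (R & T))):
            ~(~S -> (R & T)): α-rule — add ~S, ~(R & T).
            ~(R & T): β-rule — branch into ~R  //  ~T.
              branch 1.1.1.1 (add ~R):
                ○ open, literals {Q=true, R=false, S=false}.
              branch 1.1.1.2 (add ~T):
                ○ open, literals {Q=true, S=false, T=false}.
          branch 1.1.2 (add ((T | (~P & T)) <-> T)):
            ((T | (~P & T)) <-> T): β-rule — branch into (T | (~P & T)), T  //  ~(T | (~P & T)), ~T.
              branch 1.1.2.1 (add (T | (~P & T)), T):
                (T | (~P & T)): β-rule — branch into T  //  (~P & T).
                  branch 1.1.2.1.1 (add T):
                    ○ open, literals {Q=true, T=true}.
                  branch 1.1.2.1.2 (add (~P & T)):
                    (~P & T): α-rule — add ~P, T.
                    ○ open, literals {P=false, Q=true, T=true}.
              branch 1.1.2.2 (add ~(T | (~P & T)), ~T):
                ~(T | (~P & T)): α-rule — add ~T, ~(~P & T).
                ~(~P & T): β-rule — branch into ~~P  //  ~T.
                  branch 1.1.2.2.1 (add ~~P):
                    ○ open, literals {P=true, Q=true, T=false}.
                  branch 1.1.2.2.2 (add ~T):
                    ○ open, literals {Q=true, T=false}.
      branch 1.2 (add Q):
        ((~S -> (R & T)) -> ((T | (~P & T)) <-> T)): β-rule — branch into ~(~S -> (R & T))  //  ((T | (~P & T)) <-> T).
          branch 1.2.1 (add ~(~S -> (R & T))):
            ~(~S -> (R & T)): α-rule — add ~S, ~(R & T).
            ~(R & T): β-rule — branch into ~R  //  ~T.
              branch 1.2.1.1 (add ~R):
                ○ open, literals {Q=true, R=false, S=false}.
              branch 1.2.1.2 (add ~T):
                ○ open, literals {Q=true, S=false, T=false}.
          branch 1.2.2 (add ((T | (~P & T)) <-> T)):
            ((T | (~P & T)) <-> T): β-rule — branch into (T | (~P & T)), T  //  ~(T | (~P & T)), ~T.
              branch 1.2.2.1 (add (T | (~P & T)), T):
                (T | (~P & T)): β-rule — branch into T  //  (~P & T).
                  branch 1.2.2.1.1 (add T):
                    ○ open, literals {Q=true, T=true}.
                  branch 1.2.2.1.2 (add (~P & T)):
                    (~P & T): α-rule — add ~P, T.
                    ○ open, literals {P=false, Q=true, T=true}.
              branch 1.2.2.2 (add ~(T | (~P & T)), ~T):
                ~(T | (~P & T)): α-rule — add ~T, ~(~P & T).
                ~(~P & T): β-rule — branch into ~~P  //  ~T.
                  branch 1.2.2.2.1 (add ~~P):
                    ○ open, literals {P=true, Q=true, T=false}.
                  branch 1.2.2.2.2 (add ~T):
                    ○ open, literals {Q=true, T=false}.
  branch 2 (add ~(Q | Q), ~((~S -> (R & T)) -> ((T | (~P & T)) <-> T))):
    ~(Q | Q): α-rule — add ~Q, ~Q.
    ~((~S -> (R & T)) -> ((T | (~P & T)) <-> T)): α-rule — add (~S -> (R & T)), ~((T | (~P & T)) <-> T).
    (~S -> (R & T)): β-rule — branch into ~~S  //  (R & T).
      branch 2.1 (add ~~S):
        ~((T | (~P & T)) <-> T): β-rule — branch into (T | (~P & T)), ~T  //  ~(T | (~P & T)), T.
          branch 2.1.1 (add (T | (~P & T)), ~T):
            (T | (~P & T)): β-rule — branch into T  //  (~P & T).
              branch 2.1.1.1 (add T):
                × closes — contains both T and ~T.
              branch 2.1.1.2 (add (~P & T)):
                (~P & T): α-rule — add ~P, T.
                × closes — contains both T and ~T.
          branch 2.1.2 (add ~(T | (~P & T)), T):
            ~(T | (~P & T)): α-rule — add ~T, ~(~P & T).
            × closes — contains both T and ~T.
      branch 2.2 (add (R & T)):
        (R & T): α-rule — add R, T.
        ~((T | (~P & T)) <-> T): β-rule — branch into (T | (~P & T)), ~T  //  ~(T | (~P & T)), T.
          branch 2.2.1 (add (T | (~P & T)), ~T):
            × closes — contains both T and ~T.
          branch 2.2.2 (add ~(T | (~P & T)), T):
            ~(T | (~P & T)): α-rule — add ~T, ~(~P & T).
            × closes — contains both T and ~T.
5 branches closed, 12 open.
Each open branch fixes some atoms; the unmentioned ones are free. Counting distinct full assignments: branch {Q=true, R=false, S=false} (T, P) contributes 4 new; branch {Q=true, S=false, T=false} (R, P) contributes 2 new; branch {Q=true, T=true} (R, P, S) contributes 6 new; branch {P=false, Q=true, T=true} (R, S) contributes 0 new; branch {P=true, Q=true, T=false} (R, S) contributes 2 new; branch {Q=true, T=false} (R, P, S) contributes 2 new; branch {Q=true, R=false, S=false} (T, P) contributes 0 new; branch {Q=true, S=false, T=false} (R, P) contributes 0 new; branch {Q=true, T=true} (R, P, S) contributes 0 new; branch {P=false, Q=true, T=true} (R, S) contributes 0 new; branch {P=true, Q=true, T=false} (R, S) contributes 0 new; branch {Q=true, T=false} (R, P, S) contributes 0 new. Total: 16.

16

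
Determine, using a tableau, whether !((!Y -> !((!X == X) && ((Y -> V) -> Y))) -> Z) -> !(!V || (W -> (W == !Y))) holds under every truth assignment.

Assume the negation and expand:
Initial set: {!(!((!Y -> !((!X == X) && ((Y -> V) -> Y))) -> Z) -> !(!V || (W -> (W == !Y))))}.
!(!((!Y -> !((!X == X) && ((Y -> V) -> Y))) -> Z) -> !(!V || (W -> (W == !Y)))): α-rule — add !((!Y -> !((!X == X) && ((Y -> V) -> Y))) -> Z), !!(!V || (W -> (W == !Y))).
!((!Y -> !((!X == X) && ((Y -> V) -> Y))) -> Z): α-rule — add (!Y -> !((!X == X) && ((Y -> V) -> Y))), !Z.
!!(!V || (W -> (W == !Y))): β-rule — branch into !V  //  (W -> (W == !Y)).
  branch 1 (add !V):
    (!Y -> !((!X == X) && ((Y -> V) -> Y))): β-rule — branch into !!Y  //  !((!X == X) && ((Y -> V) -> Y)).
      branch 1.1 (add !!Y):
        ○ open, literals {V=false, Y=true, Z=false}.
      branch 1.2 (add !((!X == X) && ((Y -> V) -> Y))):
        !((!X == X) && ((Y -> V) -> Y)): β-rule — branch into !(!X == X)  //  !((Y -> V) -> Y).
          branch 1.2.1 (add !(!X == X)):
            !(!X == X): β-rule — branch into !X, !X  //  !!X, X.
              branch 1.2.1.1 (add !X, !X):
                ○ open, literals {V=false, X=false, Z=false}.
              branch 1.2.1.2 (add !!X, X):
                ○ open, literals {V=false, X=true, Z=false}.
          branch 1.2.2 (add !((Y -> V) -> Y)):
            !((Y -> V) -> Y): α-rule — add (Y -> V), !Y.
            (Y -> V): β-rule — branch into !Y  //  V.
              branch 1.2.2.1 (add !Y):
                ○ open, literals {V=false, Y=false, Z=false}.
              branch 1.2.2.2 (add V):
                × closes — contains both V and !V.
  branch 2 (add (W -> (W == !Y))):
    (!Y -> !((!X == X) && ((Y -> V) -> Y))): β-rule — branch into !!Y  //  !((!X == X) && ((Y -> V) -> Y)).
      branch 2.1 (add !!Y):
        (W -> (W == !Y)): β-rule — branch into !W  //  (W == !Y).
          branch 2.1.1 (add !W):
            ○ open, literals {W=false, Y=true, Z=false}.
          branch 2.1.2 (add (W == !Y)):
            (W == !Y): β-rule — branch into W, !Y  //  !W, !!Y.
              branch 2.1.2.1 (add W, !Y):
                × closes — contains both Y and !Y.
              branch 2.1.2.2 (add !W, !!Y):
                ○ open, literals {W=false, Y=true, Z=false}.
      branch 2.2 (add !((!X == X) && ((Y -> V) -> Y))):
        (W -> (W == !Y)): β-rule — branch into !W  //  (W == !Y).
          branch 2.2.1 (add !W):
            !((!X == X) && ((Y -> V) -> Y)): β-rule — branch into !(!X == X)  //  !((Y -> V) -> Y).
              branch 2.2.1.1 (add !(!X == X)):
                !(!X == X): β-rule — branch into !X, !X  //  !!X, X.
                  branch 2.2.1.1.1 (add !X, !X):
                    ○ open, literals {W=false, X=false, Z=false}.
                  branch 2.2.1.1.2 (add !!X, X):
                    ○ open, literals {W=false, X=true, Z=false}.
              branch 2.2.1.2 (add !((Y -> V) -> Y)):
                !((Y -> V) -> Y): α-rule — add (Y -> V), !Y.
                (Y -> V): β-rule — branch into !Y  //  V.
                  branch 2.2.1.2.1 (add !Y):
                    ○ open, literals {W=false, Y=false, Z=false}.
                  branch 2.2.1.2.2 (add V):
                    ○ open, literals {V=true, W=false, Y=false, Z=false}.
          branch 2.2.2 (add (W == !Y)):
            !((!X == X) && ((Y -> V) -> Y)): β-rule — branch into !(!X == X)  //  !((Y -> V) -> Y).
              branch 2.2.2.1 (add !(!X == X)):
                (W == !Y): β-rule — branch into W, !Y  //  !W, !!Y.
                  branch 2.2.2.1.1 (add W, !Y):
                    !(!X == X): β-rule — branch into !X, !X  //  !!X, X.
                      branch 2.2.2.1.1.1 (add !X, !X):
                        ○ open, literals {W=true, X=false, Y=false, Z=false}.
                      branch 2.2.2.1.1.2 (add !!X, X):
                        ○ open, literals {W=true, X=true, Y=false, Z=false}.
                  branch 2.2.2.1.2 (add !W, !!Y):
                    !(!X == X): β-rule — branch into !X, !X  //  !!X, X.
                      branch 2.2.2.1.2.1 (add !X, !X):
                        ○ open, literals {W=false, X=false, Y=true, Z=false}.
                      branch 2.2.2.1.2.2 (add !!X, X):
                        ○ open, literals {W=false, X=true, Y=true, Z=false}.
              branch 2.2.2.2 (add !((Y -> V) -> Y)):
                !((Y -> V) -> Y): α-rule — add (Y -> V), !Y.
                (W == !Y): β-rule — branch into W, !Y  //  !W, !!Y.
                  branch 2.2.2.2.1 (add W, !Y):
                    (Y -> V): β-rule — branch into !Y  //  V.
                      branch 2.2.2.2.1.1 (add !Y):
                        ○ open, literals {W=true, Y=false, Z=false}.
                      branch 2.2.2.2.1.2 (add V):
                        ○ open, literals {V=true, W=true, Y=false, Z=false}.
                  branch 2.2.2.2.2 (add !W, !!Y):
                    × closes — contains both Y and !Y.
3 branches closed, 16 open.
An open branch gives a countermodel: V=false, Y=true, Z=false (unmentioned atoms arbitrary); under it the original formula is false.

Not valid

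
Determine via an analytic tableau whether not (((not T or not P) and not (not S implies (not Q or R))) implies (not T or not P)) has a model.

Unsatisfiable

Initial set: {T not (((not T or not P) and not (not S implies (not Q or R))) implies (not T or not P))}.
T not (((not T or not P) and not (not S implies (not Q or R))) implies (not T or not P)): α-rule — add T ((not T or not P) and not (not S implies (not Q or R))), F (not T or not P).
T ((not T or not P) and not (not S implies (not Q or R))): α-rule — add T (not T or not P), T not (not S implies (not Q or R)).
F (not T or not P): α-rule — add F not T, F not P.
T not (not S implies (not Q or R)): α-rule — add T not S, F (not Q or R).
F (not Q or R): α-rule — add F not Q, F R.
T (not T or not P): β-rule — branch into T not T  //  T not P.
  branch 1 (add T not T):
    × closes — contains both T and not T.
  branch 2 (add T not P):
    × closes — contains both P and not P.
All 2 branches close.
Every branch closed; the formula is unsatisfiable.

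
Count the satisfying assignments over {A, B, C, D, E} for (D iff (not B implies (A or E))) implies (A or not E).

28

Initial set: {((D iff (not B implies (A or E))) implies (A or not E))}.
((D iff (not B implies (A or E))) implies (A or not E)): β-rule — branch into not (D iff (not B implies (A or E)))  //  (A or not E).
  branch 1 (add not (D iff (not B implies (A or E)))):
    not (D iff (not B implies (A or E))): β-rule — branch into D, not (not B implies (A or E))  //  not D, (not B implies (A or E)).
      branch 1.1 (add D, not (not B implies (A or E))):
        not (not B implies (A or E)): α-rule — add not B, not (A or E).
        not (A or E): α-rule — add not A, not E.
        ○ open, literals {A=false, B=false, D=true, E=false}.
      branch 1.2 (add not D, (not B implies (A or E))):
        (not B implies (A or E)): β-rule — branch into not not B  //  (A or E).
          branch 1.2.1 (add not not B):
            ○ open, literals {B=true, D=false}.
          branch 1.2.2 (add (A or E)):
            (A or E): β-rule — branch into A  //  E.
              branch 1.2.2.1 (add A):
                ○ open, literals {A=true, D=false}.
              branch 1.2.2.2 (add E):
                ○ open, literals {D=false, E=true}.
  branch 2 (add (A or not E)):
    (A or not E): β-rule — branch into A  //  not E.
      branch 2.1 (add A):
        ○ open, literals {A=true}.
      branch 2.2 (add not E):
        ○ open, literals {E=false}.
0 branches closed, 6 open.
Each open branch fixes some atoms; the unmentioned ones are free. Counting distinct full assignments: branch {A=false, B=false, D=true, E=false} (C) contributes 2 new; branch {B=true, D=false} (A, C, E) contributes 8 new; branch {A=true, D=false} (B, C, E) contributes 4 new; branch {D=false, E=true} (A, B, C) contributes 2 new; branch {A=true} (B, C, D, E) contributes 8 new; branch {E=false} (A, B, C, D) contributes 4 new. Total: 28.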